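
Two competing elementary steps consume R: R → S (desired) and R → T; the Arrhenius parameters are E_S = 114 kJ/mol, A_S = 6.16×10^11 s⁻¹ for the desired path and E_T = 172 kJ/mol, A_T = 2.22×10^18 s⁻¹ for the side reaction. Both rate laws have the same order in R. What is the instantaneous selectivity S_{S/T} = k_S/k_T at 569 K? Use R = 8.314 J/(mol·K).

0.0586

k_S/k_T = (A_S/A_T)·exp[−(E_S−E_T)/(RT)] = (A_S/A_T)·exp[(E_T−E_S)/(RT)].
(E_T−E_S)/(RT) = (172−114)×10³/(8.314×569) = 58000/4731 = 12.26.
k_S/k_T = (6.16×10^11/2.22×10^18)·exp(12.26) = 2.775×10^-7 × 2.112×10^5 = 0.0586.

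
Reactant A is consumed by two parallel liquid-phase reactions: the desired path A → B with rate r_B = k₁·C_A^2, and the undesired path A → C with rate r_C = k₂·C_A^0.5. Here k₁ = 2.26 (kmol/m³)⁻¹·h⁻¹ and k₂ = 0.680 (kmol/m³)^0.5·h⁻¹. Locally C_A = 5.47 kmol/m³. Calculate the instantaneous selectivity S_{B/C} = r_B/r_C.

S_{B/C} = r_B/r_C = (k₁·C_A^2)/(k₂·C_A^0.5) = (k₁/k₂)·C_A^1.5.
= (2.26×5.470^2) / (0.680×5.470^0.5) = 67.62/1.590 = 42.5.
Since the desired path is higher order in A, keeping C_A high (PFR or concentrated feed) favours B.

42.5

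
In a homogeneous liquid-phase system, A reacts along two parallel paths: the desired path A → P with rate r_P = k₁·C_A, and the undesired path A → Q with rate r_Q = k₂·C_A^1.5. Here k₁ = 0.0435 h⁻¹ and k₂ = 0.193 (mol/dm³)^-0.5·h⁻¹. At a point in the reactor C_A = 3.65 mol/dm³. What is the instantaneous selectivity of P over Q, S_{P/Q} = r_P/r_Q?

S_{P/Q} = r_P/r_Q = (k₁·C_A)/(k₂·C_A^1.5) = (k₁/k₂)·C_A^-0.5.
= (0.0435×3.650) / (0.193×3.650^1.5) = 0.1588/1.346 = 0.118.
The undesired path is higher order in A, so low C_A (CSTR or dilute feed) favours P.

0.118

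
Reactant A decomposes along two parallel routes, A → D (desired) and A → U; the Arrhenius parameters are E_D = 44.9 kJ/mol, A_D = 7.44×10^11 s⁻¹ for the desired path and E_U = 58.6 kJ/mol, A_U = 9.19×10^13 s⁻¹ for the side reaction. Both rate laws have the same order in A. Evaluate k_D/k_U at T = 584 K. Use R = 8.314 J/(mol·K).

Since both paths have the same order in A, the concentration cancels and S_{D/U} = k_D/k_U = (A_D/A_U)·exp[(E_U−E_D)/(RT)].
(E_U−E_D)/(RT) = (58.6−44.9)×10³/(8.314×584) = 13700/4855 = 2.822.
k_D/k_U = (7.44×10^11/9.19×10^13)·exp(2.822) = 0.008096 × 16.80 = 0.136.

0.136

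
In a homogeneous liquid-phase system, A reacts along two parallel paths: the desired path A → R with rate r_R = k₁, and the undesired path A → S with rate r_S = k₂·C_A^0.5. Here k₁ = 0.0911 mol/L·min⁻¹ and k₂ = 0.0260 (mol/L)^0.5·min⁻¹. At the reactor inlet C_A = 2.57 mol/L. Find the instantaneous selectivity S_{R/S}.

2.19

S_{R/S} = r_R/r_S = (k₁)/(k₂·C_A^0.5) = (k₁/k₂)·C_A^-0.5.
= (0.0911) / (0.0260×2.570^0.5) = 0.09110/0.04168 = 2.19.
The undesired path is higher order in A, so low C_A (CSTR or dilute feed) favours R.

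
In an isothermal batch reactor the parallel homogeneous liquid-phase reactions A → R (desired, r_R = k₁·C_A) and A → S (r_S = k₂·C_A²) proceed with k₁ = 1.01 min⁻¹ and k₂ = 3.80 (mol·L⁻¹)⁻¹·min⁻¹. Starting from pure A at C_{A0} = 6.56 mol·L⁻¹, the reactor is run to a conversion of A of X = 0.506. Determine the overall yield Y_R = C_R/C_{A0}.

C_A = C_{A0}(1−X) = 3.241 mol·L⁻¹.
Along a PFR/batch, dC_R/dC_A = −r_R/(r_R+r_S) = −k₁/(k₁+k₂·C_A).
Integrating from C_{A0} to C_A: C_R = (1.01/3.80)·ln[(1.01+3.80·6.56)/(1.01+3.80·3.24)] = 0.2658·ln(25.94/13.32) = 0.1770 mol·L⁻¹.
Y_R = C_R/C_{A0} = 0.1770/6.56 = 0.0270.

0.0270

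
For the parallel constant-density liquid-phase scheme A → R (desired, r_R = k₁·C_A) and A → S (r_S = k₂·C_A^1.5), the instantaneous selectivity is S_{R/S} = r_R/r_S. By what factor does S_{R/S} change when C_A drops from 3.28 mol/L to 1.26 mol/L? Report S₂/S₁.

1.61

S_{R/S} = (k₁/k₂)·C_A^-0.5, so S₂/S₁ = (C_{A,2}/C_{A,1})^-0.5.
= (1.26/3.28)^(-0.5) = (0.3841)^(-0.5) = 1.61.
Selectivity toward R rises as C_A falls — low-concentration operation is favoured.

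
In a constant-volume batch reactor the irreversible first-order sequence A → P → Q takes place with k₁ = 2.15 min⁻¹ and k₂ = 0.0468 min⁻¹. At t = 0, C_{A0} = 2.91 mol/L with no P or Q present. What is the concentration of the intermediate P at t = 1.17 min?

2.58 mol/L

Solving the coupled first-order balances gives C_P(t) = [k₁/(k₂−k₁)]·C_{A0}·(e^(−k₁t) − e^(−k₂t)).
e^(−k₁t) = e^(−2.15×1.17) = e^(−2.515) = 0.08082; e^(−k₂t) = e^(−0.05476) = 0.9467.
C_P = 2.15×2.91/(0.0468−2.15) × (0.08082−0.9467) = (-2.975)×(-0.8659) = 2.576 mol/L.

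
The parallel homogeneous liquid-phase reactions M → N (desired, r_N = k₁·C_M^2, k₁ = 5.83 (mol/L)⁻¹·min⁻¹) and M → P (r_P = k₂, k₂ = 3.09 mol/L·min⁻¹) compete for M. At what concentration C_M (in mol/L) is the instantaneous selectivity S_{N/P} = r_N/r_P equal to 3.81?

1.42 mol/L

S_{N/P} = (k₁/k₂)·C_M^2 ⇒ C_M = (S·k₂/k₁)^(0.5).
= (3.81×3.09/5.83)^(0.5) = (2.019)^(0.5) = 1.42 mol/L.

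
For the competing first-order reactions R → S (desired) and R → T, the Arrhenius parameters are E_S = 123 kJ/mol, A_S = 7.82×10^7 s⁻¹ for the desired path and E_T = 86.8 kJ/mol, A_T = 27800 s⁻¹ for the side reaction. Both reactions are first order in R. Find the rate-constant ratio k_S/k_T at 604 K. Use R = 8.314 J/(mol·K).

2.08

With equal orders, S_{S/T} = k_S/k_T = (A_S/A_T)·exp[(E_T−E_S)/(RT)].
(E_T−E_S)/(RT) = (86.8−123)×10³/(8.314×604) = -36200/5022 = -7.209.
k_S/k_T = (7.82×10^7/27800)·exp(-7.209) = 2813 × 7.401×10^-4 = 2.08.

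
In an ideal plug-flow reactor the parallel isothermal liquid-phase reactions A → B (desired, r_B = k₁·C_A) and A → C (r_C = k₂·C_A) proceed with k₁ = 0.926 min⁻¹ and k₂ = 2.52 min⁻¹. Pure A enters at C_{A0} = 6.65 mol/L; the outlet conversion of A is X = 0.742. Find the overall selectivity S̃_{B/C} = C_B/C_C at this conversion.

0.367

C_A = C_{A0}(1−X) = 1.716 mol/L.
Both paths are first order in A, so the instantaneous fraction to B is constant: dC_B/d(−C_A) = k₁/(k₁+k₂) = 0.2687.
C_B = 0.2687·(C_{A0}−C_A) = 0.2687×4.934 = 1.33 mol/L.
C_C = (C_{A0}−C_A)−C_B = 3.608 mol/L; S̃_{B/C} = 1.326/3.608 = 0.367.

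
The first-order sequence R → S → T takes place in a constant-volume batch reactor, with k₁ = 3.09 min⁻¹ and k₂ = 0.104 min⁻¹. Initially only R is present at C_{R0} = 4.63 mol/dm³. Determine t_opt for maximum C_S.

Setting dC_S/dt = 0 gives t_opt = ln(k₂/k₁)/(k₂−k₁).
= ln(0.104/3.09)/(0.104−3.09) = ln(0.03366)/-2.986 = -3.392/-2.986 = 1.14 min.

1.14 min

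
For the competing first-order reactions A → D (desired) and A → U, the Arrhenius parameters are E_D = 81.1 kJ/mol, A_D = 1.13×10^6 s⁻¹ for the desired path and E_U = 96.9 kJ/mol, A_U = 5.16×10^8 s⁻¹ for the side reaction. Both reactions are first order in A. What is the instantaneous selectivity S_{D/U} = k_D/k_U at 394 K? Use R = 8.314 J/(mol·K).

k_D/k_U = (A_D/A_U)·exp[−(E_D−E_U)/(RT)] = (A_D/A_U)·exp[(E_U−E_D)/(RT)].
(E_U−E_D)/(RT) = (96.9−81.1)×10³/(8.314×394) = 15800/3276 = 4.823.
k_D/k_U = (1.13×10^6/5.16×10^8)·exp(4.823) = 0.002190 × 124.4 = 0.272.
Since E_D < E_U, lowering the temperature improves selectivity toward D.

0.272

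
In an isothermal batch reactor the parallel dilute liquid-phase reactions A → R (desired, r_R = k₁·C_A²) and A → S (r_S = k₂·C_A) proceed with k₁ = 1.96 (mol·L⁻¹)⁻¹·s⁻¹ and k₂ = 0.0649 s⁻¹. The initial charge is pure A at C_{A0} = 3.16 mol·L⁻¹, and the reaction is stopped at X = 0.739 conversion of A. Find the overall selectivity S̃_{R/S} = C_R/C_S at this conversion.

C_A = C_{A0}(1−X) = 0.8248 mol·L⁻¹.
Along a PFR/batch, dC_S/dC_A = −r_S/(r_R+r_S) = −k₂/(k₂+k₁·C_A).
Integrating from C_{A0} to C_A: C_S = (0.0649/1.96)·ln[(0.0649+1.96·3.16)/(0.0649+1.96·0.825)] = 0.03311·ln(6.258/1.681) = 0.04352 mol·L⁻¹.
Then C_R = (C_{A0}−C_A) − C_S = 2.335 − 0.04352 = 2.292 mol·L⁻¹.
S̃_{R/S} = C_R/C_S = 2.292/0.04352 = 52.7.

52.7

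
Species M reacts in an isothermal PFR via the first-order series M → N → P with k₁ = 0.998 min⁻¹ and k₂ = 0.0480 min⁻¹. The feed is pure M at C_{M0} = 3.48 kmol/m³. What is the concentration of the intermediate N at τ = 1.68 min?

2.69 kmol/m³

The intermediate concentration in a first-order A→B→C sequence is C_N = k₁C_{M0}(e^(−k₁τ) − e^(−k₂τ))/(k₂−k₁).
e^(−k₁τ) = e^(−0.998×1.68) = e^(−1.677) = 0.1870; e^(−k₂τ) = e^(−0.08064) = 0.9225.
C_N = 0.998×3.48/(0.0480−0.998) × (0.1870−0.9225) = (-3.656)×(-0.7355) = 2.689 kmol/m³.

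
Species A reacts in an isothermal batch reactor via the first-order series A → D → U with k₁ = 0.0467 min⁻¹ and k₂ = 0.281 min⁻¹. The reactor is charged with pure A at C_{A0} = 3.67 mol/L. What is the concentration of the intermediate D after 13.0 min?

0.380 mol/L

For first-order series with pure A initially, C_D(t) = k₁C_{A0}/(k₂−k₁)·(e^(−k₁t) − e^(−k₂t)).
e^(−k₁t) = e^(−0.0467×13.0) = e^(−0.6071) = 0.5449; e^(−k₂t) = e^(−3.653) = 0.02591.
C_D = 0.0467×3.67/(0.281−0.0467) × (0.5449−0.02591) = 0.7315×0.5190 = 0.3797 mol/L.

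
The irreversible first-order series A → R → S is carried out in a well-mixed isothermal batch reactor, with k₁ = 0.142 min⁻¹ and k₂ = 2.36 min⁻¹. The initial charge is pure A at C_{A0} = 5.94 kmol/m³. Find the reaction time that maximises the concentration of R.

1.27 min

For first-order series the maximum of C_R occurs at t_opt = ln(k₂/k₁)/(k₂−k₁).
= ln(2.36/0.142)/(2.36−0.142) = ln(16.62)/2.218 = 2.811/2.218 = 1.27 min.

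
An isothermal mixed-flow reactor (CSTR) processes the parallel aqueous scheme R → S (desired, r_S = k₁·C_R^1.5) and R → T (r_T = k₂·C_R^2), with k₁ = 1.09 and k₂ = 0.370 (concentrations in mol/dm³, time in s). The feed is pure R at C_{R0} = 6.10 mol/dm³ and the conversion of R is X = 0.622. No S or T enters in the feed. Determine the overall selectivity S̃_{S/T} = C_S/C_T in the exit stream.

Exit C_R = C_{R0}(1−X) = 6.10×0.378 = 2.306 mol/dm³.
Rates in a CSTR are evaluated at the outlet concentration: r_S = 1.09×2.306^1.5 = 3.816, r_T = 0.370×2.306^2 = 1.967.
Overall selectivity = C_S/C_T = r_Sτ/(r_Tτ) = r_S/r_T = 1.94.

1.94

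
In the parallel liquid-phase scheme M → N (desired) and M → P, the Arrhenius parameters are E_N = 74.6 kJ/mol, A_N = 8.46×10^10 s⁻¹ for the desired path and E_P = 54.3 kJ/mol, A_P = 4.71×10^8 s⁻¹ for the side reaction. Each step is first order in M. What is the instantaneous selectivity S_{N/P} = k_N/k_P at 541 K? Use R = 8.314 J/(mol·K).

Since both paths have the same order in M, the concentration cancels and S_{N/P} = k_N/k_P = (A_N/A_P)·exp[(E_P−E_N)/(RT)].
(E_P−E_N)/(RT) = (54.3−74.6)×10³/(8.314×541) = -20300/4498 = -4.513.
k_N/k_P = (8.46×10^10/4.71×10^8)·exp(-4.513) = 179.6 × 0.01096 = 1.97.

1.97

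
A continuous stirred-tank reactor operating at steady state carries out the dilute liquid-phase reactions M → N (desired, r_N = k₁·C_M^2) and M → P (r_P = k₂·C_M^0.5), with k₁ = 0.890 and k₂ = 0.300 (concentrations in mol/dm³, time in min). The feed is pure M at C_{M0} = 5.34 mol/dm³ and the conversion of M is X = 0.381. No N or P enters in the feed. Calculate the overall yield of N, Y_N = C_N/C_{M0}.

0.361

Exit C_M = C_{M0}(1−X) = 5.34×0.619 = 3.305 mol/dm³.
Rates in a CSTR are evaluated at the outlet concentration: r_N = 0.890×3.305^2 = 9.724, r_P = 0.300×3.305^0.5 = 0.5454.
Fraction of consumed M going to N: r_N/(r_N+r_P) = 0.9469.
C_N = 0.9469·C_{M0}·X = 0.9469×5.34×0.381 = 1.93 mol/dm³; Y_N = C_N/C_{M0} = 0.361.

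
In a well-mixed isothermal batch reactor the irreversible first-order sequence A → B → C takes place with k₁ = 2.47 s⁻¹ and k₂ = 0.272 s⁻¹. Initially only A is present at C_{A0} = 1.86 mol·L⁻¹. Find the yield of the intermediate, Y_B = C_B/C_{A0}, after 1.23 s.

0.750

Solving the coupled first-order balances gives C_B(t) = [k₁/(k₂−k₁)]·C_{A0}·(e^(−k₁t) − e^(−k₂t)).
e^(−k₁t) = e^(−2.47×1.23) = e^(−3.038) = 0.04793; e^(−k₂t) = e^(−0.3346) = 0.7157.
C_B = 2.47×1.86/(0.272−2.47) × (0.04793−0.7157) = (-2.090)×(-0.6677) = 1.396 mol·L⁻¹.
Y_B = C_B/C_{A0} = 1.396/1.86 = 0.750.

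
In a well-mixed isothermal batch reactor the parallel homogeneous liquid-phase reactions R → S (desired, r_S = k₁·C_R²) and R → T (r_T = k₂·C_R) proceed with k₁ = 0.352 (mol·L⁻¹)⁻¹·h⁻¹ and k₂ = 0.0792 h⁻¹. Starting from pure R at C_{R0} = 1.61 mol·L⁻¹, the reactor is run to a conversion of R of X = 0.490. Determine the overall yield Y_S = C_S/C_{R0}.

C_R = C_{R0}(1−X) = 0.8211 mol·L⁻¹.
Along a PFR/batch, dC_T/dC_R = −r_T/(r_S+r_T) = −k₂/(k₂+k₁·C_R).
Integrating from C_{R0} to C_R: C_T = (0.0792/0.352)·ln[(0.0792+0.352·1.61)/(0.0792+0.352·0.821)] = 0.2250·ln(0.6459/0.3682) = 0.1264 mol·L⁻¹.
Then C_S = (C_{R0}−C_R) − C_T = 0.7889 − 0.1264 = 0.6625 mol·L⁻¹.
Y_S = C_S/C_{R0} = 0.6625/1.61 = 0.411.

0.411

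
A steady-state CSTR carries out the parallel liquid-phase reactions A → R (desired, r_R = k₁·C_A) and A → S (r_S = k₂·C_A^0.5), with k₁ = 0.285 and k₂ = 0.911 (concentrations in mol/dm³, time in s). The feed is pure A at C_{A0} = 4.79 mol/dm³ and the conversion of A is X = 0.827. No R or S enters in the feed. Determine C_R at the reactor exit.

0.878 mol/dm³

Exit C_A = C_{A0}(1−X) = 4.79×0.173 = 0.8287 mol/dm³.
In a CSTR the entire volume is at exit conditions, so r_R = 0.285×0.8287 = 0.2362 and r_S = 0.911×0.8287^0.5 = 0.8293.
Fraction of consumed A going to R: r_R/(r_R+r_S) = 0.2217.
C_R = 0.2217·C_{A0}·X = 0.2217×4.79×0.827 = 0.878 mol/dm³.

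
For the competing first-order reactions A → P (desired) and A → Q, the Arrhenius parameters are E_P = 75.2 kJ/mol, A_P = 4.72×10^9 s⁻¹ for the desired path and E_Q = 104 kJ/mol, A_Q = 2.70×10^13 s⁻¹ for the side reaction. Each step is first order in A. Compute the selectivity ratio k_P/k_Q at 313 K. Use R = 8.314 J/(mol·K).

11.2

With equal orders, S_{P/Q} = k_P/k_Q = (A_P/A_Q)·exp[(E_Q−E_P)/(RT)].
(E_Q−E_P)/(RT) = (104−75.2)×10³/(8.314×313) = 28800/2602 = 11.07.
k_P/k_Q = (4.72×10^9/2.70×10^13)·exp(11.07) = 1.748×10^-4 × 64037 = 11.2.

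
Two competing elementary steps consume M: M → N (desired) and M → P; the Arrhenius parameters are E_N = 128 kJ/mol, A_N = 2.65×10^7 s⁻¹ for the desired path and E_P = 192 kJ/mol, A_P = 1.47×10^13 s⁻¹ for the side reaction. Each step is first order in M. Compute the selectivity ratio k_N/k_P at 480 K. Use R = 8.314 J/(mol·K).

With equal orders, S_{N/P} = k_N/k_P = (A_N/A_P)·exp[(E_P−E_N)/(RT)].
(E_P−E_N)/(RT) = (192−128)×10³/(8.314×480) = 64000/3991 = 16.04.
k_N/k_P = (2.65×10^7/1.47×10^13)·exp(16.04) = 1.803×10^-6 × 9.223×10^6 = 16.6.
Since E_N < E_P, lowering the temperature improves selectivity toward N.

16.6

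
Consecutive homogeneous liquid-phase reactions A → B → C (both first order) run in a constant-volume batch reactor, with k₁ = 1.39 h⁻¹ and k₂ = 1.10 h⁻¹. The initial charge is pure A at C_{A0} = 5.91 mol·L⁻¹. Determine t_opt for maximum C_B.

The intermediate peaks when r₁ = r₂, i.e. k₁e^(−k₁t) = k₂e^(−k₂t), giving t_opt = ln(k₂/k₁)/(k₂−k₁).
= ln(1.10/1.39)/(1.10−1.39) = ln(0.7914)/-0.2900 = -0.2340/-0.2900 = 0.807 h.

0.807 h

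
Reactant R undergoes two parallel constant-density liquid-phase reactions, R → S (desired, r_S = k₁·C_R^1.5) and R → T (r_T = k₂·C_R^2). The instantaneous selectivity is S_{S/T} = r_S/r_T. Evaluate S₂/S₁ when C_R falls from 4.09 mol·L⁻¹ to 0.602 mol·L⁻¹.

2.61

S_{S/T} = (k₁/k₂)·C_R^-0.5, so S₂/S₁ = (C_{R,2}/C_{R,1})^-0.5.
= (0.602/4.09)^(-0.5) = (0.1472)^(-0.5) = 2.61.
Selectivity toward S rises as C_R falls — low-concentration operation is favoured.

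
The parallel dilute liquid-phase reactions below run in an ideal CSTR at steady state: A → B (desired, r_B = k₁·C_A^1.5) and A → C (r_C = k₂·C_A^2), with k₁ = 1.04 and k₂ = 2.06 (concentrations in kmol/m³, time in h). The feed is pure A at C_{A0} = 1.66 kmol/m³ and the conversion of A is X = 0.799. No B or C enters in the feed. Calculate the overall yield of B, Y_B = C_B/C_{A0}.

Exit C_A = C_{A0}(1−X) = 1.66×0.201 = 0.3337 kmol/m³.
In a CSTR the entire volume is at exit conditions, so r_B = 1.04×0.3337^1.5 = 0.2004 and r_C = 2.06×0.3337^2 = 0.2293.
Fraction of consumed A going to B: r_B/(r_B+r_C) = 0.4664.
C_B = 0.4664·C_{A0}·X = 0.4664×1.66×0.799 = 0.619 kmol/m³; Y_B = C_B/C_{A0} = 0.373.

0.373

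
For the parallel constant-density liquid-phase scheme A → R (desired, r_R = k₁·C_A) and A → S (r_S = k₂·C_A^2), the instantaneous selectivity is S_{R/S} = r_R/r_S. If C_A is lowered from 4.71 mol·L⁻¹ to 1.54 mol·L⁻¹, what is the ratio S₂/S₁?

S_{R/S} = (k₁/k₂)·C_A⁻¹, so S₂/S₁ = (C_{A,2}/C_{A,1})⁻¹.
= 4.71/1.54 = 3.06.

3.06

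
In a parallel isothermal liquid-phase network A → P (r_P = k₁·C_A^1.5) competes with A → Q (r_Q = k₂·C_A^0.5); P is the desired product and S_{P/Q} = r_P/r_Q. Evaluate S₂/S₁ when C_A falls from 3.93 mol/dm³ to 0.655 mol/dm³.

S_{P/Q} = (k₁/k₂)·C_A, so S₂/S₁ = (C_{A,2}/C_{A,1}).
= 0.655/3.93 = 0.167.

0.167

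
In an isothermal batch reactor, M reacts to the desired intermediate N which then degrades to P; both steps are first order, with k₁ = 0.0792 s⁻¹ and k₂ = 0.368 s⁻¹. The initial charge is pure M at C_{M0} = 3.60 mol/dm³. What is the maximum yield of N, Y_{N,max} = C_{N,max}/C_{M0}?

At the optimum, C_{N,max}/C_{M0} = (k₁/k₂)^[k₂/(k₂−k₁)].
= (0.0792/0.368)^(0.368/(0.368−0.0792)) = (0.2152)^(1.274) = 0.1412.

0.141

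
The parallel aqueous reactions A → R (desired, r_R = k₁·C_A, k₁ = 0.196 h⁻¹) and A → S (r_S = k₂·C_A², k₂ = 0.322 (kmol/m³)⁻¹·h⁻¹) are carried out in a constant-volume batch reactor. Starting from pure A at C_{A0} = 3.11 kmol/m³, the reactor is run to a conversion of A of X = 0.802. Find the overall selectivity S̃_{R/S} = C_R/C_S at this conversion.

C_A = C_{A0}(1−X) = 0.6158 kmol/m³.
Along a PFR/batch, dC_R/dC_A = −r_R/(r_R+r_S) = −k₁/(k₁+k₂·C_A).
Integrating from C_{A0} to C_A: C_R = (0.196/0.322)·ln[(0.196+0.322·3.11)/(0.196+0.322·0.616)] = 0.6087·ln(1.197/0.3943) = 0.6762 kmol/m³.
C_S = (C_{A0}−C_A)−C_R = 1.818 kmol/m³; S̃_{R/S} = 0.6762/1.818 = 0.372.

0.372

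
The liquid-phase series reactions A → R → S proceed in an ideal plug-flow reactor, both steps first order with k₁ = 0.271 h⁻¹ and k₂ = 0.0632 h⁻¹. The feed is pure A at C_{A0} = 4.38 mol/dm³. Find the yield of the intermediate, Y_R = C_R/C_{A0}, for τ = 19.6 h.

For first-order series with pure A initially, C_R(τ) = k₁C_{A0}/(k₂−k₁)·(e^(−k₁τ) − e^(−k₂τ)).
e^(−k₁τ) = e^(−0.271×19.6) = e^(−5.312) = 0.004934; e^(−k₂τ) = e^(−1.239) = 0.2898.
C_R = 0.271×4.38/(0.0632−0.271) × (0.004934−0.2898) = (-5.712)×(-0.2848) = 1.627 mol/dm³.
Y_R = C_R/C_{A0} = 1.627/4.38 = 0.371.

0.371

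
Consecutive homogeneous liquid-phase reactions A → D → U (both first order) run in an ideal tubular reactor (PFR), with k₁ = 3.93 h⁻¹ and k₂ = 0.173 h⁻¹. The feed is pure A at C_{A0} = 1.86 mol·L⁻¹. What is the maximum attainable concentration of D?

At the optimum, C_{D,max}/C_{A0} = (k₁/k₂)^[k₂/(k₂−k₁)].
= (3.93/0.173)^(0.173/(0.173−3.93)) = (22.72)^(-0.04605) = 0.8661.
C_{D,max} = 0.8661×1.86 = 1.61 mol·L⁻¹.

1.61 mol·L⁻¹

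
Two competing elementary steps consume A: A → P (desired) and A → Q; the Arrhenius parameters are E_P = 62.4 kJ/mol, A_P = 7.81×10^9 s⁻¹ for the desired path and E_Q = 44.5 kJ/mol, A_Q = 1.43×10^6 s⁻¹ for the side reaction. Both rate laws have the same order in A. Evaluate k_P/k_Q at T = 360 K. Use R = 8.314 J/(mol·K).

13.8

With equal orders, S_{P/Q} = k_P/k_Q = (A_P/A_Q)·exp[(E_Q−E_P)/(RT)].
(E_Q−E_P)/(RT) = (44.5−62.4)×10³/(8.314×360) = -17900/2993 = -5.981.
k_P/k_Q = (7.81×10^9/1.43×10^6)·exp(-5.981) = 5462 × 0.002527 = 13.8.
Since E_P > E_Q, raising the temperature improves selectivity toward P.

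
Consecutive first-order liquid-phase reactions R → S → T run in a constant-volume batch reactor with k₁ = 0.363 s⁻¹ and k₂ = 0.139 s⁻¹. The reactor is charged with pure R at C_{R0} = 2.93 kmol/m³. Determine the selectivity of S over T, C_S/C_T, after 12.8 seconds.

0.352

The intermediate concentration in a first-order A→B→C sequence is C_S = k₁C_{R0}(e^(−k₁t) − e^(−k₂t))/(k₂−k₁).
e^(−k₁t) = e^(−0.363×12.8) = e^(−4.646) = 0.009596; e^(−k₂t) = e^(−1.779) = 0.1688.
C_S = 0.363×2.93/(0.139−0.363) × (0.009596−0.1688) = (-4.748)×(-0.1592) = 0.7558 kmol/m³.
C_R = C_{R0}e^(−k₁t) = 0.02812 kmol/m³, so C_T = C_{R0}−C_R−C_S = 2.146 kmol/m³; C_S/C_T = 0.352.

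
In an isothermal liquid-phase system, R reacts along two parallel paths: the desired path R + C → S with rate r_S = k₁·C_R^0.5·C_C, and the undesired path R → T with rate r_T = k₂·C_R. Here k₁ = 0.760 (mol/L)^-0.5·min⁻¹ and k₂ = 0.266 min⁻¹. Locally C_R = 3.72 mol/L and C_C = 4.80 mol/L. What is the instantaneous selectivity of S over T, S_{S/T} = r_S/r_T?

S_{S/T} = r_S/r_T = (k₁·C_R^0.5·C_C)/(k₂·C_R) = (k₁/k₂)·C_R^-0.5·C_C.
= (0.760×3.720^0.5×4.800) / (0.266×3.720) = 7.036/0.9895 = 7.11.
The undesired path is higher order in R, so low C_R (CSTR or dilute feed) favours S.

7.11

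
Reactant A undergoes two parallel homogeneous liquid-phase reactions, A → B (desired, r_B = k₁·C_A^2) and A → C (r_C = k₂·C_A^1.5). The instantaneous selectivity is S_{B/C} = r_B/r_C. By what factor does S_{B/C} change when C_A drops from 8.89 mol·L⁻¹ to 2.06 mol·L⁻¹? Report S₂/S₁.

0.481

S_{B/C} = (k₁/k₂)·C_A^0.5, so S₂/S₁ = (C_{A,2}/C_{A,1})^0.5.
= (2.06/8.89)^0.5 = (0.2317)^0.5 = 0.481.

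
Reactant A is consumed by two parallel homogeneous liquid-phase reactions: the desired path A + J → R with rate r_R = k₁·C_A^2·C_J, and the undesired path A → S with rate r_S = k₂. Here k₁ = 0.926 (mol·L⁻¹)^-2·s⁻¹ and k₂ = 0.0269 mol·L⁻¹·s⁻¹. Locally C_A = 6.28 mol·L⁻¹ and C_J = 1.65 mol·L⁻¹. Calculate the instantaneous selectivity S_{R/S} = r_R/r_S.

2240

S_{R/S} = r_R/r_S = (k₁·C_A^2·C_J)/(k₂) = (k₁/k₂)·C_A^2·C_J.
= (0.926×6.280^2×1.650) / (0.0269) = 60.26/0.02690 = 2240.
Since the desired path is higher order in A, keeping C_A high (PFR or concentrated feed) favours R.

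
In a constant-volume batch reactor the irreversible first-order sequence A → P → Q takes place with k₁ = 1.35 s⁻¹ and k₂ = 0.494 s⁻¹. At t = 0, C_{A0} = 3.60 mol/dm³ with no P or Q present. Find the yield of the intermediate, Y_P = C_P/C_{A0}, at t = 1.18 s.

0.560

For first-order series with pure A initially, C_P(t) = k₁C_{A0}/(k₂−k₁)·(e^(−k₁t) − e^(−k₂t)).
e^(−k₁t) = e^(−1.35×1.18) = e^(−1.593) = 0.2033; e^(−k₂t) = e^(−0.5829) = 0.5583.
C_P = 1.35×3.60/(0.494−1.35) × (0.2033−0.5583) = (-5.678)×(-0.3550) = 2.015 mol/dm³.
Y_P = C_P/C_{A0} = 2.015/3.60 = 0.560.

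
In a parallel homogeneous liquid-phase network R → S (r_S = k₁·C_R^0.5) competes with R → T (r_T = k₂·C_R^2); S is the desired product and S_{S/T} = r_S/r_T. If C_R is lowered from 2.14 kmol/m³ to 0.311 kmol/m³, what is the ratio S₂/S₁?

S_{S/T} = (k₁/k₂)·C_R^-1.5, so S₂/S₁ = (C_{R,2}/C_{R,1})^-1.5.
= (0.311/2.14)^(-1.5) = (0.1453)^(-1.5) = 18.1.
Selectivity toward S rises as C_R falls — low-concentration operation is favoured.

18.1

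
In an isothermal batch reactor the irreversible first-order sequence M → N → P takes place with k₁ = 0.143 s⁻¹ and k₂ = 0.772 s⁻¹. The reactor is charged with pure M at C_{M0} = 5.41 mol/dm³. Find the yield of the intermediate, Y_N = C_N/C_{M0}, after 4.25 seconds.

The intermediate concentration in a first-order A→B→C sequence is C_N = k₁C_{M0}(e^(−k₁t) − e^(−k₂t))/(k₂−k₁).
e^(−k₁t) = e^(−0.143×4.25) = e^(−0.6077) = 0.5446; e^(−k₂t) = e^(−3.281) = 0.03759.
C_N = 0.143×5.41/(0.772−0.143) × (0.5446−0.03759) = 1.230×0.5070 = 0.6236 mol/dm³.
Y_N = C_N/C_{M0} = 0.6236/5.41 = 0.115.

0.115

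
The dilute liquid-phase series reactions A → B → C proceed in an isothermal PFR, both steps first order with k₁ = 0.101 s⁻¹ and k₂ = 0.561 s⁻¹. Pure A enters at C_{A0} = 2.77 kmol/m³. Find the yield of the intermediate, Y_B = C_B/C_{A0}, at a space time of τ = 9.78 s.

For first-order series with pure A initially, C_B(τ) = k₁C_{A0}/(k₂−k₁)·(e^(−k₁τ) − e^(−k₂τ)).
e^(−k₁τ) = e^(−0.101×9.78) = e^(−0.9878) = 0.3724; e^(−k₂τ) = e^(−5.487) = 0.004142.
C_B = 0.101×2.77/(0.561−0.101) × (0.3724−0.004142) = 0.6082×0.3683 = 0.2240 kmol/m³.
Y_B = C_B/C_{A0} = 0.2240/2.77 = 0.0809.

0.0809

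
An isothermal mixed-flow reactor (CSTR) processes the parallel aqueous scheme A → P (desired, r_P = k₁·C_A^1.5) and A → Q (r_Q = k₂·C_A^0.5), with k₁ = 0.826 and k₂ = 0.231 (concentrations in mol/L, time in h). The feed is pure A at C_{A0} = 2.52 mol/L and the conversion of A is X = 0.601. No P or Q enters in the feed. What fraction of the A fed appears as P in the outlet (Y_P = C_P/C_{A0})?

Exit C_A = C_{A0}(1−X) = 2.52×0.399 = 1.005 mol/L.
A CSTR operates uniformly at the exit composition, giving r_P = 0.8328 and r_Q = 0.2316 (each k·C_A^n at C_A = 1.005).
Fraction of consumed A going to P: r_P/(r_P+r_Q) = 0.7824.
C_P = 0.7824·C_{A0}·X = 0.7824×2.52×0.601 = 1.18 mol/L; Y_P = C_P/C_{A0} = 0.470.

0.470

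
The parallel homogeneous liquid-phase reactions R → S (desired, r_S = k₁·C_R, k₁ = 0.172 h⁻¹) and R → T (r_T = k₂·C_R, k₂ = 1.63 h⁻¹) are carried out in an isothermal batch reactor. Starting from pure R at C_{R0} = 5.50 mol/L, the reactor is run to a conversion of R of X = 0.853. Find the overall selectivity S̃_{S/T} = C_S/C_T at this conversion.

0.106

C_R = C_{R0}(1−X) = 0.8085 mol/L.
Both paths are first order in R, so the instantaneous fraction to S is constant: dC_S/d(−C_R) = k₁/(k₁+k₂) = 0.09545.
C_S = 0.09545·(C_{R0}−C_R) = 0.09545×4.691 = 0.448 mol/L.
C_T = (C_{R0}−C_R)−C_S = 4.244 mol/L; S̃_{S/T} = 0.4478/4.244 = 0.106.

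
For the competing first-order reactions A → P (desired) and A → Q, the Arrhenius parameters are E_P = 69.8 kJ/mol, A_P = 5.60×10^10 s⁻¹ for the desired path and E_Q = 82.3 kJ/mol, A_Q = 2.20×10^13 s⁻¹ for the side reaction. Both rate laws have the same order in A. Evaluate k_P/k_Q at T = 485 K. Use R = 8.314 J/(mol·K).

0.0565

With equal orders, S_{P/Q} = k_P/k_Q = (A_P/A_Q)·exp[(E_Q−E_P)/(RT)].
(E_Q−E_P)/(RT) = (82.3−69.8)×10³/(8.314×485) = 12500/4032 = 3.100.
k_P/k_Q = (5.60×10^10/2.20×10^13)·exp(3.100) = 0.002545 × 22.20 = 0.0565.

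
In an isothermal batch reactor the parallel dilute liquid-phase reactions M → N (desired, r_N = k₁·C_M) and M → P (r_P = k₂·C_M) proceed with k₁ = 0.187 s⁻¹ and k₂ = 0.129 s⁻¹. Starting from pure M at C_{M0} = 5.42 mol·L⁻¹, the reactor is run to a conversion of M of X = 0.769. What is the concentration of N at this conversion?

C_M = C_{M0}(1−X) = 1.252 mol·L⁻¹.
Both paths are first order in M, so the instantaneous fraction to N is constant: dC_N/d(−C_M) = k₁/(k₁+k₂) = 0.5918.
C_N = 0.5918·(C_{M0}−C_M) = 0.5918×4.168 = 2.47 mol·L⁻¹.

2.47 mol·L⁻¹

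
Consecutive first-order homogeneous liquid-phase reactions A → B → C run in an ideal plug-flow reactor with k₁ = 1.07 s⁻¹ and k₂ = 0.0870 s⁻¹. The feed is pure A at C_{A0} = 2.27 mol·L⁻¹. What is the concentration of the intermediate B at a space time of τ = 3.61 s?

The intermediate concentration in a first-order A→B→C sequence is C_B = k₁C_{A0}(e^(−k₁τ) − e^(−k₂τ))/(k₂−k₁).
e^(−k₁τ) = e^(−1.07×3.61) = e^(−3.863) = 0.02101; e^(−k₂τ) = e^(−0.3141) = 0.7305.
C_B = 1.07×2.27/(0.0870−1.07) × (0.02101−0.7305) = (-2.471)×(-0.7095) = 1.753 mol·L⁻¹.

1.75 mol·L⁻¹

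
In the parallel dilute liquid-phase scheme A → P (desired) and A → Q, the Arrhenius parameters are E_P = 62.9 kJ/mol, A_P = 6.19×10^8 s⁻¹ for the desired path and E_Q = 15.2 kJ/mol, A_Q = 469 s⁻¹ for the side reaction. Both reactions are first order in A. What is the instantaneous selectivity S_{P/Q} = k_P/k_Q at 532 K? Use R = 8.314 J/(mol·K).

With equal orders, S_{P/Q} = k_P/k_Q = (A_P/A_Q)·exp[(E_Q−E_P)/(RT)].
(E_Q−E_P)/(RT) = (15.2−62.9)×10³/(8.314×532) = -47700/4423 = -10.78.
k_P/k_Q = (6.19×10^8/469)·exp(-10.78) = 1.320×10^6 × 2.072×10^-5 = 27.3.
Since E_P > E_Q, raising the temperature improves selectivity toward P.

27.3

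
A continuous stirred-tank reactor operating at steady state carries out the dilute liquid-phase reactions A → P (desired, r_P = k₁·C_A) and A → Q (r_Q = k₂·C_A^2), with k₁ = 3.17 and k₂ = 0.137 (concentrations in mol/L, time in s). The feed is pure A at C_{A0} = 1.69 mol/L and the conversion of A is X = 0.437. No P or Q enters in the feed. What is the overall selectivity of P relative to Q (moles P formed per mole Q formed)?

Exit C_A = C_{A0}(1−X) = 1.69×0.563 = 0.9515 mol/L.
Rates in a CSTR are evaluated at the outlet concentration: r_P = 3.17×0.9515 = 3.016, r_Q = 0.137×0.9515^2 = 0.1240.
Overall selectivity = C_P/C_Q = r_Pτ/(r_Qτ) = r_P/r_Q = 24.3.

24.3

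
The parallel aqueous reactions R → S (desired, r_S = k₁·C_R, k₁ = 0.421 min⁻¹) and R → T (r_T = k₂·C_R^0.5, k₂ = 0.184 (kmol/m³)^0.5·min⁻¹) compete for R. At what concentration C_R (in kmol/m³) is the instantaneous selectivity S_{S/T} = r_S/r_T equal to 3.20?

S_{S/T} = (k₁/k₂)·C_R^0.5 ⇒ C_R = (S·k₂/k₁)^(2).
= (3.20×0.184/0.421)^(2) = (1.399)^(2) = 1.96 kmol/m³.

1.96 kmol/m³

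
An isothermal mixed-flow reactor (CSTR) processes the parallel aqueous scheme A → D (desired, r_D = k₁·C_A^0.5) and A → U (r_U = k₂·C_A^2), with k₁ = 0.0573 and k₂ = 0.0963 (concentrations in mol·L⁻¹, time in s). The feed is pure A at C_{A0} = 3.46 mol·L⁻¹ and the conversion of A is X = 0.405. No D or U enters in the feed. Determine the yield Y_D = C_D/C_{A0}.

Exit C_A = C_{A0}(1−X) = 3.46×0.595 = 2.059 mol·L⁻¹.
In a CSTR the entire volume is at exit conditions, so r_D = 0.0573×2.059^0.5 = 0.08222 and r_U = 0.0963×2.059^2 = 0.4081.
Fraction of consumed A going to D: r_D/(r_D+r_U) = 0.1677.
C_D = 0.1677·C_{A0}·X = 0.1677×3.46×0.405 = 0.235 mol·L⁻¹; Y_D = C_D/C_{A0} = 0.0679.

0.0679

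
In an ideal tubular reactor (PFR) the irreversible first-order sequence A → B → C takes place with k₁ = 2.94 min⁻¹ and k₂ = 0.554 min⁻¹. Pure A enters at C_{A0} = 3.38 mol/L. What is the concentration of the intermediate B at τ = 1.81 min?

For first-order series with pure A initially, C_B(τ) = k₁C_{A0}/(k₂−k₁)·(e^(−k₁τ) − e^(−k₂τ)).
e^(−k₁τ) = e^(−2.94×1.81) = e^(−5.321) = 0.004886; e^(−k₂τ) = e^(−1.003) = 0.3669.
C_B = 2.94×3.38/(0.554−2.94) × (0.004886−0.3669) = (-4.165)×(-0.3620) = 1.508 mol/L.

1.51 mol/L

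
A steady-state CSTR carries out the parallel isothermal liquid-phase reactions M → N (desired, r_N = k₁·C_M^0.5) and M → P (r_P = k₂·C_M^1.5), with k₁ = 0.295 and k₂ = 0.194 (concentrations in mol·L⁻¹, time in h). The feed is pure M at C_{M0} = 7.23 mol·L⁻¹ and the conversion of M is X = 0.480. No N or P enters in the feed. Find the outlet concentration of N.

0.999 mol·L⁻¹

Exit C_M = C_{M0}(1−X) = 7.23×0.520 = 3.760 mol·L⁻¹.
A CSTR operates uniformly at the exit composition, giving r_N = 0.5720 and r_P = 1.414 (each k·C_M^n at C_M = 3.760).
Fraction of consumed M going to N: r_N/(r_N+r_P) = 0.2880.
C_N = 0.2880·C_{M0}·X = 0.2880×7.23×0.480 = 0.999 mol·L⁻¹.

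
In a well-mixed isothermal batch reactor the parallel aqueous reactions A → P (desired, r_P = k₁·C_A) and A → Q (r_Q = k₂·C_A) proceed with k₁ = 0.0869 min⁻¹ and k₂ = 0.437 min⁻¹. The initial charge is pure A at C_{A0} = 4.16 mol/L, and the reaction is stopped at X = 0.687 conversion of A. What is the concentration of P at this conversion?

0.474 mol/L

C_A = C_{A0}(1−X) = 1.302 mol/L.
Both paths are first order in A, so the instantaneous fraction to P is constant: dC_P/d(−C_A) = k₁/(k₁+k₂) = 0.1659.
C_P = 0.1659·(C_{A0}−C_A) = 0.1659×2.858 = 0.474 mol/L.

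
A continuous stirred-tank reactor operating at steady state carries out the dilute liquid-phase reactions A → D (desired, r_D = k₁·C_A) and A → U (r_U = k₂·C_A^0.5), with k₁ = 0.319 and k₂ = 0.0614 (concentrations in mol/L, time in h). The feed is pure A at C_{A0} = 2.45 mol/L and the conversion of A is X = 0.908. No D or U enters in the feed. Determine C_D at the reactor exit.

Exit C_A = C_{A0}(1−X) = 2.45×0.0920 = 0.2254 mol/L.
A CSTR operates uniformly at the exit composition, giving r_D = 0.07190 and r_U = 0.02915 (each k·C_A^n at C_A = 0.2254).
Fraction of consumed A going to D: r_D/(r_D+r_U) = 0.7115.
C_D = 0.7115·C_{A0}·X = 0.7115×2.45×0.908 = 1.58 mol/L.

1.58 mol/L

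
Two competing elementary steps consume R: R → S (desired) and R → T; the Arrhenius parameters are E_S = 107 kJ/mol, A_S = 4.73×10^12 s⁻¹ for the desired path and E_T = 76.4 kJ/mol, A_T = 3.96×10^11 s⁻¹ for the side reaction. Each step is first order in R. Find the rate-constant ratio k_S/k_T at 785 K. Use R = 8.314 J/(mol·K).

With equal orders, S_{S/T} = k_S/k_T = (A_S/A_T)·exp[(E_T−E_S)/(RT)].
(E_T−E_S)/(RT) = (76.4−107)×10³/(8.314×785) = -30600/6526 = -4.689.
k_S/k_T = (4.73×10^12/3.96×10^11)·exp(-4.689) = 11.94 × 0.009200 = 0.110.
Since E_S > E_T, raising the temperature improves selectivity toward S.

0.110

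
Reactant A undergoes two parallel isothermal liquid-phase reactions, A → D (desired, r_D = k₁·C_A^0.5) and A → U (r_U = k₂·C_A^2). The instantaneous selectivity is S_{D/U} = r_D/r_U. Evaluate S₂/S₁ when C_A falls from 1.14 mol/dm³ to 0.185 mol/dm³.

S_{D/U} = (k₁/k₂)·C_A^-1.5, so S₂/S₁ = (C_{A,2}/C_{A,1})^-1.5.
= (0.185/1.14)^(-1.5) = (0.1623)^(-1.5) = 15.3.
Selectivity toward D rises as C_A falls — low-concentration operation is favoured.

15.3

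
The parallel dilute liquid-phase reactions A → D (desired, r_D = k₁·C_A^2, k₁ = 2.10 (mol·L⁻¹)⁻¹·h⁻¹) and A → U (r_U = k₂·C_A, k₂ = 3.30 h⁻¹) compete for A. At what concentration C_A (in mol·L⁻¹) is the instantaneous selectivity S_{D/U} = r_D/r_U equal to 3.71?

5.83 mol·L⁻¹

S_{D/U} = (k₁/k₂)·C_A ⇒ C_A = S·k₂/k₁.
= 3.71×3.30/2.10 = 5.83 mol·L⁻¹.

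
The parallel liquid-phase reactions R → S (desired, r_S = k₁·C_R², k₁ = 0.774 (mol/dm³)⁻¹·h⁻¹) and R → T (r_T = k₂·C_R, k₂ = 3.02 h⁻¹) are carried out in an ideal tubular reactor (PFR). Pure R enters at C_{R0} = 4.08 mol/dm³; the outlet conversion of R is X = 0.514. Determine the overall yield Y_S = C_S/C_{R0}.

0.223

C_R = C_{R0}(1−X) = 1.983 mol/dm³.
Along a PFR/batch, dC_T/dC_R = −r_T/(r_S+r_T) = −k₂/(k₂+k₁·C_R).
Integrating from C_{R0} to C_R: C_T = (3.02/0.774)·ln[(3.02+0.774·4.08)/(3.02+0.774·1.98)] = 3.902·ln(6.178/4.555) = 1.189 mol/dm³.
Then C_S = (C_{R0}−C_R) − C_T = 2.097 − 1.189 = 0.9078 mol/dm³.
Y_S = C_S/C_{R0} = 0.9078/4.08 = 0.223.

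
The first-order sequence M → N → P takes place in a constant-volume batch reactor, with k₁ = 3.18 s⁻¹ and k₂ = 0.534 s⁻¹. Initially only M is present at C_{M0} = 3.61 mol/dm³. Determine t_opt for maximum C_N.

The intermediate peaks when r₁ = r₂, i.e. k₁e^(−k₁t) = k₂e^(−k₂t), giving t_opt = ln(k₂/k₁)/(k₂−k₁).
= ln(0.534/3.18)/(0.534−3.18) = ln(0.1679)/-2.646 = -1.784/-2.646 = 0.674 s.

0.674 s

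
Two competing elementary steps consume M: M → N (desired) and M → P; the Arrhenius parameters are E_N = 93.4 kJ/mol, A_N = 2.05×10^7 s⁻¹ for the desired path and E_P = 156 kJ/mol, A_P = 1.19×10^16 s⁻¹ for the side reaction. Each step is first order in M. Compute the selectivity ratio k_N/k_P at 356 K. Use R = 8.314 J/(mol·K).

2.64

Since both paths have the same order in M, the concentration cancels and S_{N/P} = k_N/k_P = (A_N/A_P)·exp[(E_P−E_N)/(RT)].
(E_P−E_N)/(RT) = (156−93.4)×10³/(8.314×356) = 62600/2960 = 21.15.
k_N/k_P = (2.05×10^7/1.19×10^16)·exp(21.15) = 1.723×10^-9 × 1.533×10^9 = 2.64.
Since E_N < E_P, lowering the temperature improves selectivity toward N.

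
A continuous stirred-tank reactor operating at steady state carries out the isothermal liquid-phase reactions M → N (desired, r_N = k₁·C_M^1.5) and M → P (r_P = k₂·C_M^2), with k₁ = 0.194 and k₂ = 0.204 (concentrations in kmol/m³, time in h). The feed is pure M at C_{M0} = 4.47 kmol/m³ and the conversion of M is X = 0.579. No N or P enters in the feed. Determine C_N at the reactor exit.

Exit C_M = C_{M0}(1−X) = 4.47×0.421 = 1.882 kmol/m³.
A CSTR operates uniformly at the exit composition, giving r_N = 0.5008 and r_P = 0.7225 (each k·C_M^n at C_M = 1.882).
Fraction of consumed M going to N: r_N/(r_N+r_P) = 0.4094.
C_N = 0.4094·C_{M0}·X = 0.4094×4.47×0.579 = 1.06 kmol/m³.

1.06 kmol/m³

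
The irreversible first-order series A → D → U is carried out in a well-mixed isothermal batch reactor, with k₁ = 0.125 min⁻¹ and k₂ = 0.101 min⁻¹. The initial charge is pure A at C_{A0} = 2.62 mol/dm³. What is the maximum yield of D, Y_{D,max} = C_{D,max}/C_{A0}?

0.408

For a first-order series the maximum intermediate yield is C_{D,max}/C_{A0} = (k₁/k₂)^[k₂/(k₂−k₁)].
= (0.125/0.101)^(0.101/(0.101−0.125)) = (1.238)^(-4.208) = 0.4077.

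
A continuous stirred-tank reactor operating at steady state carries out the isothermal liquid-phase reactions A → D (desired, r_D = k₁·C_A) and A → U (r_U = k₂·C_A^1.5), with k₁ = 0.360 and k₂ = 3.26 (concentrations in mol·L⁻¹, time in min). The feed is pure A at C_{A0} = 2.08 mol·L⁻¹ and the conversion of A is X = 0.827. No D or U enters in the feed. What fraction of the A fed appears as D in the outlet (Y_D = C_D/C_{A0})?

Exit C_A = C_{A0}(1−X) = 2.08×0.173 = 0.3598 mol·L⁻¹.
A CSTR operates uniformly at the exit composition, giving r_D = 0.1295 and r_U = 0.7037 (each k·C_A^n at C_A = 0.3598).
Fraction of consumed A going to D: r_D/(r_D+r_U) = 0.1555.
C_D = 0.1555·C_{A0}·X = 0.1555×2.08×0.827 = 0.267 mol·L⁻¹; Y_D = C_D/C_{A0} = 0.129.

0.129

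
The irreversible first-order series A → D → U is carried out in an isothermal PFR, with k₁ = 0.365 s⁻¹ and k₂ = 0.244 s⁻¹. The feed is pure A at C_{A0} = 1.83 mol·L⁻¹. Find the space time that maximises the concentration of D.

3.33 s

Setting dC_D/dτ = 0 gives τ_opt = ln(k₂/k₁)/(k₂−k₁).
= ln(0.244/0.365)/(0.244−0.365) = ln(0.6685)/-0.1210 = -0.4027/-0.1210 = 3.33 s.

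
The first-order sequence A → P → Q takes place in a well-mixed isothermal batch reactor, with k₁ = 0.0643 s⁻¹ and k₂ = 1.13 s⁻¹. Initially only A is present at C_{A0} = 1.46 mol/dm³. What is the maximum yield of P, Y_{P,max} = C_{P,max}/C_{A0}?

Evaluating C_P at t_opt = ln(k₂/k₁)/(k₂−k₁) gives C_{P,max}/C_{A0} = (k₁/k₂)^[k₂/(k₂−k₁)].
= (0.0643/1.13)^(1.13/(1.13−0.0643)) = (0.05690)^(1.060) = 0.04787.

0.0479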